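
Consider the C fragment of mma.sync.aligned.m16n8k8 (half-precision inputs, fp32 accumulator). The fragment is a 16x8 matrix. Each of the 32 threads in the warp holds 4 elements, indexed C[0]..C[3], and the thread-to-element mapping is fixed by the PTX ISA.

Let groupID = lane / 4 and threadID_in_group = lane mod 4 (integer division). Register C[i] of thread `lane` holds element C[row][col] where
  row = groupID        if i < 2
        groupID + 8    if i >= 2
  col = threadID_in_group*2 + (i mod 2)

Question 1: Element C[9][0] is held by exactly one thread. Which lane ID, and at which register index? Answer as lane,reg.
4,2

r:9=>grp=1,rB=1  c:0=>tig=0,lo=0
L=1*4+0=4  i=1*2+0=2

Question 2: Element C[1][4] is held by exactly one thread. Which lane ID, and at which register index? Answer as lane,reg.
6,0

r:1=>grp=1,rB=0  c:4=>tig=2,lo=0
L=1*4+2=6  i=0*2+0=0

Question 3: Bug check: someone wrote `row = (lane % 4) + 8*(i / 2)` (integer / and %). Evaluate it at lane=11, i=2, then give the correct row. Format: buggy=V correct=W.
buggy=11 correct=10

`(lane % 4) + 8*(i / 2)`[11,2]->11
lane 11: g=2 (11/4), t=3 (11%4)
i=2: r=2+8=10, c=3*2+0=6
row: 11 vs 10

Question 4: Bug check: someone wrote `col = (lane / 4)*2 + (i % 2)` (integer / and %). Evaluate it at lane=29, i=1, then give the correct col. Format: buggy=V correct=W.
`(lane / 4)*2 + (i % 2)`[29,1]=>15
lane 29: grp=7 (29/4), tig=1 (29%4)
i=1: r=7+0=7, c=1*2+1=3
col: 15 vs 3

buggy=15 correct=3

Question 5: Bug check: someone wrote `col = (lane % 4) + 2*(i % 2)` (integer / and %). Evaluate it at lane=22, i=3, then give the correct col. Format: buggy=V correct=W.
`(lane % 4) + 2*(i % 2)`[22,3]->4
lane 22: gid=5 (22/4), tid=2 (22%4)
i=3: r=5+8=13, c=2*2+1=5
col: 4 vs 5

buggy=4 correct=5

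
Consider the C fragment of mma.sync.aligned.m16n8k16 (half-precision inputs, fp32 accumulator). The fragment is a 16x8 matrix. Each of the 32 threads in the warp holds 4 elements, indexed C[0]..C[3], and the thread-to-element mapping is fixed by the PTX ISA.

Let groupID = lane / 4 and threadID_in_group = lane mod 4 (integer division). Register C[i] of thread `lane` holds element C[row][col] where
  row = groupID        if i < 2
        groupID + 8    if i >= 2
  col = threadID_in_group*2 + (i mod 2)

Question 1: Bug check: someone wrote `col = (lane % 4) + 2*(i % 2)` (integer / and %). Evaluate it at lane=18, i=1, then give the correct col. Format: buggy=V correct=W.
`(lane % 4) + 2*(i % 2)`[18,1]->4
18: g=4,t=2
[1] (4+0,2*2+1) = (4,5)
col: 4 vs 5

buggy=4 correct=5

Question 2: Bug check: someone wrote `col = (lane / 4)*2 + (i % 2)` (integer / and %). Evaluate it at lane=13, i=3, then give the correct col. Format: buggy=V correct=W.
buggy=7 correct=3

`(lane / 4)*2 + (i % 2)`[13,3]⇒7
lane 13⇒13/4=3, 13 mod 4=1
i=3  r:3+8⇒11  c:2·1+1⇒3
col: 7 vs 3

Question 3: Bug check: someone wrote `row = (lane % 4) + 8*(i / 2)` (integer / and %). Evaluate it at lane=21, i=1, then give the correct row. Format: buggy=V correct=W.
`(lane % 4) + 8*(i / 2)`[21,1]->1
21: g=5,t=1
[1] (5+0,1*2+1) = (5,3)
row: 1 vs 5

buggy=1 correct=5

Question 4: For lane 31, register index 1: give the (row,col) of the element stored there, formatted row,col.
7,7

31: gid=7,tid=3
[1] (7+0,3*2+1) = (7,7)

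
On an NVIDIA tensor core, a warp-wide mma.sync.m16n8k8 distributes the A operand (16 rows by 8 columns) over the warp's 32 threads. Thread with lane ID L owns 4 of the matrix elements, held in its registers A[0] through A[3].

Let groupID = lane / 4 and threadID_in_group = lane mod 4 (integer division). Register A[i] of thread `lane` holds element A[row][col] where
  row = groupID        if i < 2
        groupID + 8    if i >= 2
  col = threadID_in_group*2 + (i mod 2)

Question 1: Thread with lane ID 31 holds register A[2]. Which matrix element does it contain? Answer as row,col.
L=31->g=31>>2=7, t=31&3=3
[2]->row 7+8=15  col 3·2+0=6

15,6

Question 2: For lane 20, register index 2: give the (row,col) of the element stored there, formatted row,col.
20: G=5,T=0
[2] (5+8,0*2+0) = (13,0)

13,0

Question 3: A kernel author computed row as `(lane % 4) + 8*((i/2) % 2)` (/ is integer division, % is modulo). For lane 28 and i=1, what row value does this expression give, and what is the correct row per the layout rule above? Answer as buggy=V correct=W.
buggy=0 correct=7

`(lane % 4) + 8*((i/2) % 2)`[28,1]=>0
lane 28=>28/4=7, 28 mod 4=0
i=1  r:7+0=>7  c:2·0+1=>1
row: 0 vs 7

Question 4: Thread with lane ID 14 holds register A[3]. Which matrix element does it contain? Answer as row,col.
lane 14=>14/4=3, 14 mod 4=2
i=3  r:3+8=>11  c:2·2+1=>5

11,5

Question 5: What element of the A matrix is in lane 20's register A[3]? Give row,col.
13,1

lane 20: gr=5 (20/4), th=0 (20%4)
i=3: r=5+8=13, c=0*2+1=1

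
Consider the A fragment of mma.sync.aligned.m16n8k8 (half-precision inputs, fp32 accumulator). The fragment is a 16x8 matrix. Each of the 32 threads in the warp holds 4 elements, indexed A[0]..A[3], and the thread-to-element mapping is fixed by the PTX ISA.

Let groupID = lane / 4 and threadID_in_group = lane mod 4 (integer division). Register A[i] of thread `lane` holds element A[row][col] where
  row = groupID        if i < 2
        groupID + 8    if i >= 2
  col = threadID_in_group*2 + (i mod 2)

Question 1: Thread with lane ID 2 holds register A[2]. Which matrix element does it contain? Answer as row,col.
8,4

L=2->gid=2>>2=0, tid=2&3=2
[2]->row 0+8=8  col 2·2+0=4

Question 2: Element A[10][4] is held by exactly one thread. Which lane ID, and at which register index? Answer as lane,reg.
10,2

r=10→G=2,rhi=1  c=4→T=2,p=0
L=2*4+2=10  i=1*2+0=2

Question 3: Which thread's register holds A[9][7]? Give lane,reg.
r: 9->gid=1,r8=1  c: 7->tid=3,i&1=1
L=1*4+3=7  i=1*2+1=3

7,3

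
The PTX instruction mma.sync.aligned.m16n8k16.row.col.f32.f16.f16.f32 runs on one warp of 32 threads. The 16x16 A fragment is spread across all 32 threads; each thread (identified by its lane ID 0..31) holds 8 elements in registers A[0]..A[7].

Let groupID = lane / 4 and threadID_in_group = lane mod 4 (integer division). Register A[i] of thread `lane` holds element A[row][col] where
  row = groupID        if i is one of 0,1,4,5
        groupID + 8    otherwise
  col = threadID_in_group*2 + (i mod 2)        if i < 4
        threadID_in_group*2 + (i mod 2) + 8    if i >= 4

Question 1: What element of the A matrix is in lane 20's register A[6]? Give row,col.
13,8

lane 20->20/4=5, 20 mod 4=0
i=6  r:5+8->13  c:2·0+0+8->8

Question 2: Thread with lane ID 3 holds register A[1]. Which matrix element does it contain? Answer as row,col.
L=3→G=3>>2=0, T=3&3=3
[1]→row 0+0=0  col 3·2+1+0=7

0,7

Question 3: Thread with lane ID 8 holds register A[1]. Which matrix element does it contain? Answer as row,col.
8: G=2,T=0
[1] (2+0,0*2+1+0) = (2,1)

2,1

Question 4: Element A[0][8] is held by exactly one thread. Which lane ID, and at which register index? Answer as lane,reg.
0,4

r=0⇒gr=0,Rb=0  c=8⇒Cb=1,th=0,odd=0
L=0*4+0=0  i=1*4+0*2+0=4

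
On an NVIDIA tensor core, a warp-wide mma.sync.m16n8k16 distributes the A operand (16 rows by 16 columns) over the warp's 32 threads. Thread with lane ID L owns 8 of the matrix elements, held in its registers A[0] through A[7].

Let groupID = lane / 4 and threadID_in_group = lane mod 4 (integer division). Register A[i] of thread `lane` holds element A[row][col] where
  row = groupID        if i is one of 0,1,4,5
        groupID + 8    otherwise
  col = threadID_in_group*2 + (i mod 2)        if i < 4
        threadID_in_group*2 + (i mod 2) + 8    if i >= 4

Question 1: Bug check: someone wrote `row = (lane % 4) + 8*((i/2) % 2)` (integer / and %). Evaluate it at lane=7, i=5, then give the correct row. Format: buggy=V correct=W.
buggy=3 correct=1

`(lane % 4) + 8*((i/2) % 2)`[7,5]=>3
7: grp=1,tig=3
[5] (1+0,3*2+1+8) = (1,15)
row: 3 vs 1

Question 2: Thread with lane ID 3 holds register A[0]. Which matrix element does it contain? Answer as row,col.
L=3->gid=3>>2=0, tid=3&3=3
[0]->row 0+0=0  col 3·2+0+0=6

0,6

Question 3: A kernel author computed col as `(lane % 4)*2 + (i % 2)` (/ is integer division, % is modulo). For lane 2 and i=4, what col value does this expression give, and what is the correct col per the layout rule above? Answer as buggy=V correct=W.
buggy=4 correct=12

`(lane % 4)*2 + (i % 2)`[2,4]->4
L=2->gid=2>>2=0, tid=2&3=2
[4]->row 0+0=0  col 2·2+0+8=12
col: 4 vs 12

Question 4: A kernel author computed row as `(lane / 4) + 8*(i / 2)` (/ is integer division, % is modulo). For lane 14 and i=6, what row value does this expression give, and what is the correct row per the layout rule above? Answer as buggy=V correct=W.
buggy=27 correct=11

`(lane / 4) + 8*(i / 2)`[14,6]→27
lane 14: G=3 (14/4), T=2 (14%4)
i=6: r=3+8=11, c=2*2+0+8=12
row: 27 vs 11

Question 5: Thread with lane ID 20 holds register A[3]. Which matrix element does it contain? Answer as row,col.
lane 20->20/4=5, 20 mod 4=0
i=3  r:5+8->13  c:2·0+1+0->1

13,1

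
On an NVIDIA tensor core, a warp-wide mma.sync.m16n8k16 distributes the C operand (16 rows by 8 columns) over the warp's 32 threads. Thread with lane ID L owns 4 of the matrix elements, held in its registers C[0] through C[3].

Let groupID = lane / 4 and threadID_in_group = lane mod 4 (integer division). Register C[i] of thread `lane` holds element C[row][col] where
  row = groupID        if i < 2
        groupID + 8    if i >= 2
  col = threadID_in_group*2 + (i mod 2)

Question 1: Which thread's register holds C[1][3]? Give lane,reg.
5,1

r=1->g=1,rb=0  c=3->t=1,b0=1
L=1*4+1=5  i=0*2+1=1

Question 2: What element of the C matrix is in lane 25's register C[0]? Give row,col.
lane 25: g=6 (25/4), t=1 (25%4)
i=0: r=6+0=6, c=1*2+0=2

6,2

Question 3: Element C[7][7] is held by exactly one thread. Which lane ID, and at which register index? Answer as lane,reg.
r=7→G=7,rhi=0  c=7→T=3,p=1
L=7*4+3=31  i=0*2+1=1

31,1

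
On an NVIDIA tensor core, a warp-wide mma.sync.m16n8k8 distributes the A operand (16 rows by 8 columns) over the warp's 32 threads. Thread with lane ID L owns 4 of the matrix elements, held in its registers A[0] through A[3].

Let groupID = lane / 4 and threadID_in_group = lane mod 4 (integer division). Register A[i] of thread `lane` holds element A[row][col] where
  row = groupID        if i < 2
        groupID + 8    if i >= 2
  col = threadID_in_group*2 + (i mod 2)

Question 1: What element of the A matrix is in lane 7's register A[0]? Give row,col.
1,6

lane 7->7/4=1, 7 mod 4=3
i=0  r:1+0->1  c:2·3+0->6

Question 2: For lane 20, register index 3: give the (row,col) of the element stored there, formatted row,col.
lane 20->20/4=5, 20 mod 4=0
i=3  r:5+8->13  c:2·0+1->1

13,1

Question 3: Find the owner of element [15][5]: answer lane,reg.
30,3

r=15⇒gr=7,Rb=1  c=5⇒th=2,odd=1
L=7*4+2=30  i=1*2+1=3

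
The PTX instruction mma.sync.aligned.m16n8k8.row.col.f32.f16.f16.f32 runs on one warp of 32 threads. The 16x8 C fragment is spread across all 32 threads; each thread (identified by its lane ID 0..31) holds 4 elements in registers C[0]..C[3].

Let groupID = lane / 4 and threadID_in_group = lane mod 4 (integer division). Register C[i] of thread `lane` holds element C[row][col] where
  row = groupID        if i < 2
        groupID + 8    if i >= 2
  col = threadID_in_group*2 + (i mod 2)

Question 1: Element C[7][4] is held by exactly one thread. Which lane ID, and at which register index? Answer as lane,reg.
r=7->g=7,rb=0  c=4->t=2,b0=0
L=7*4+2=30  i=0*2+0=0

30,0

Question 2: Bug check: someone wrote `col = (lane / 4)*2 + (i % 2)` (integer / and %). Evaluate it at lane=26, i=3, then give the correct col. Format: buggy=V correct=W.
`(lane / 4)*2 + (i % 2)`[26,3]→13
L=26→G=26>>2=6, T=26&3=2
[3]→row 6+8=14  col 2·2+1=5
col: 13 vs 5

buggy=13 correct=5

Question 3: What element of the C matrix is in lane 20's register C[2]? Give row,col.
13,0

lane 20=>20/4=5, 20 mod 4=0
i=2  r:5+8=>13  c:2·0+0=>0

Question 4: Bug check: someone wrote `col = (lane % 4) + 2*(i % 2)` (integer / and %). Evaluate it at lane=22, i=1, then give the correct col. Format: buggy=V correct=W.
`(lane % 4) + 2*(i % 2)`[22,1]⇒4
22: gr=5,th=2
[1] (5+0,2*2+1) = (5,5)
col: 4 vs 5

buggy=4 correct=5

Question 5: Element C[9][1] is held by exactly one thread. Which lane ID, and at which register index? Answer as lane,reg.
4,3

r=9⇒gr=1,Rb=1  c=1⇒th=0,odd=1
L=1*4+0=4  i=1*2+1=3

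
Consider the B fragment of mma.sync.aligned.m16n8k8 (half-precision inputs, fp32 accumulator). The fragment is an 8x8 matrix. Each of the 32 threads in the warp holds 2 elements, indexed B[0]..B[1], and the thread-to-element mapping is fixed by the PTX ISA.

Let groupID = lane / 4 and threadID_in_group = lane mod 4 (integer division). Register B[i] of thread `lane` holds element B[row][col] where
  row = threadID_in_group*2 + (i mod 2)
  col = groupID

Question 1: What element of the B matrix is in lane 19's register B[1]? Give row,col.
L=19->g=19>>2=4, t=19&3=3
[1]->row 3·2+1=7  col g=4

7,4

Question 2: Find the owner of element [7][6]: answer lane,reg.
c: 6->gid=6  r: 7->tid=3,i&1=1
L=6*4+3=27  i=1=1

27,1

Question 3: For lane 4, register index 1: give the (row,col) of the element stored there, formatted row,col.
1,1

4: gid=1,tid=0
[1] (0*2+1,1) = (1,1)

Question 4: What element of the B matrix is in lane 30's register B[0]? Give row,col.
4,7

lane 30->30/4=7, 30 mod 4=2
i=0  r:2·2+0->4  c:7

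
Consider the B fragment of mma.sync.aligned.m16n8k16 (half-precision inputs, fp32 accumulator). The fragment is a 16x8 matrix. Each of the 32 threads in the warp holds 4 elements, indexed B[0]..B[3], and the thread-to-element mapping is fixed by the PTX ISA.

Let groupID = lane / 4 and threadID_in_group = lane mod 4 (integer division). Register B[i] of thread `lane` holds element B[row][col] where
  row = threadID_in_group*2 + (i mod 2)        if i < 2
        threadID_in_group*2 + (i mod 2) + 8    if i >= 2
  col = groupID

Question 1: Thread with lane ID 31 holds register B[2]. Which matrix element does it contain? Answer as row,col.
lane 31: grp=7 (31/4), tig=3 (31%4)
i=2: r=3*2+0+8=14, c=grp=7

14,7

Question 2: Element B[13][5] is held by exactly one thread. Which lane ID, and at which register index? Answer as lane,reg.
c:5=>grp=5  r:13=>rB=1,tig=2,lo=1
L=5*4+2=22  i=1*2+1=3

22,3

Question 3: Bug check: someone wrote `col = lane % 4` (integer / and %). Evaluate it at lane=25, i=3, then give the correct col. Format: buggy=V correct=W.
buggy=1 correct=6

`lane % 4`[25,3]⇒1
25: gr=6,th=1
[3] (1*2+1+8,6) = (11,6)
col: 1 vs 6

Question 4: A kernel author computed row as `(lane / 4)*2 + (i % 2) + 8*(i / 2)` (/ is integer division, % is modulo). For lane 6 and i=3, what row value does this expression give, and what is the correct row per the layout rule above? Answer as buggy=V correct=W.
`(lane / 4)*2 + (i % 2) + 8*(i / 2)`[6,3]→11
lane 6→6/4=1, 6 mod 4=2
i=3  r:2·2+1+8→13  c:1
row: 11 vs 13

buggy=11 correct=13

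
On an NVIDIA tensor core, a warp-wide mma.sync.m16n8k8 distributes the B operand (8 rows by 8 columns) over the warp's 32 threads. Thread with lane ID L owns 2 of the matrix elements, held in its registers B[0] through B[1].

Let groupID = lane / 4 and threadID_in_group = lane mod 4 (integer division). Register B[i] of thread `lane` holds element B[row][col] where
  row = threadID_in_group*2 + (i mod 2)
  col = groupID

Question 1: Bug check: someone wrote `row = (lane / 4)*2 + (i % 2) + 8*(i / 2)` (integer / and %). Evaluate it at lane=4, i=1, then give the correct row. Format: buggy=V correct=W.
buggy=3 correct=1

`(lane / 4)*2 + (i % 2) + 8*(i / 2)`[4,1]->3
L=4->gid=4>>2=1, tid=4&3=0
[1]->row 0·2+1=1  col gid=1
row: 3 vs 1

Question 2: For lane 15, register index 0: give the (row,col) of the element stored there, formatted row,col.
6,3

lane 15->15/4=3, 15 mod 4=3
i=0  r:2·3+0->6  c:3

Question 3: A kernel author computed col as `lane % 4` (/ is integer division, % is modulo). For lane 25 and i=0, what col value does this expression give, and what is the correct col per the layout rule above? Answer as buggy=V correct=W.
buggy=1 correct=6

`lane % 4`[25,0]->1
L=25->gid=25>>2=6, tid=25&3=1
[0]->row 1·2+0=2  col gid=6
col: 1 vs 6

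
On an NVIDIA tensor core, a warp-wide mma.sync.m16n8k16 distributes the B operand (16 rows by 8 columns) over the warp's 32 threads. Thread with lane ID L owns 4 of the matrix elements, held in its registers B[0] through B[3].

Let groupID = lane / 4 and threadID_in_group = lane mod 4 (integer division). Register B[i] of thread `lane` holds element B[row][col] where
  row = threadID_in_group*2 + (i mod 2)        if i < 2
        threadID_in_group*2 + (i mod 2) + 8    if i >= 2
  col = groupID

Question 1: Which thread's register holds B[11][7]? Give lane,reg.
c=7⇒gr=7  r=11⇒Rb=1,th=1,odd=1
L=7*4+1=29  i=1*2+1=3

29,3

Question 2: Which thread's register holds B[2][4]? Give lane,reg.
c=4->g=4  r=2->rb=0,t=1,b0=0
L=4*4+1=17  i=0*2+0=0

17,0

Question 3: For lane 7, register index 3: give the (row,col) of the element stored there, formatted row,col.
15,1

lane 7->7/4=1, 7 mod 4=3
i=3  r:2·3+1+8->15  c:1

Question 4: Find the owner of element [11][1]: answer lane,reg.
5,3

c=1->g=1  r=11->rb=1,t=1,b0=1
L=1*4+1=5  i=1*2+1=3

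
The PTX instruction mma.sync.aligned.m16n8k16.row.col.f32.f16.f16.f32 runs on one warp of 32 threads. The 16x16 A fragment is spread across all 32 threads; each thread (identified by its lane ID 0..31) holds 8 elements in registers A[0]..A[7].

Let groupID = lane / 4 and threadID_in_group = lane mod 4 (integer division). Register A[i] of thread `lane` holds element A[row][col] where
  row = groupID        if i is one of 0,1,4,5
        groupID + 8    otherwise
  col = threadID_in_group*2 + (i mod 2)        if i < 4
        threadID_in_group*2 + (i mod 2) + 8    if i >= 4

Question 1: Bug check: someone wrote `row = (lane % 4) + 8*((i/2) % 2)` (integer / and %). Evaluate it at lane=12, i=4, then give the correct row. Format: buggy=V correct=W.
`(lane % 4) + 8*((i/2) % 2)`[12,4]⇒0
L=12⇒gr=12>>2=3, th=12&3=0
[4]⇒row 3+0=3  col 0·2+0+8=8
row: 0 vs 3

buggy=0 correct=3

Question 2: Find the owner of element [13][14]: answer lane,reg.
r: 13->gid=5,r8=1  c: 14->c8=1,tid=3,i&1=0
L=5*4+3=23  i=1*4+1*2+0=6

23,6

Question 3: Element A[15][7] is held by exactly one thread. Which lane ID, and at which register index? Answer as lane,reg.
31,3

r=15→G=7,rhi=1  c=7→chi=0,T=3,p=1
L=7*4+3=31  i=0*4+1*2+1=3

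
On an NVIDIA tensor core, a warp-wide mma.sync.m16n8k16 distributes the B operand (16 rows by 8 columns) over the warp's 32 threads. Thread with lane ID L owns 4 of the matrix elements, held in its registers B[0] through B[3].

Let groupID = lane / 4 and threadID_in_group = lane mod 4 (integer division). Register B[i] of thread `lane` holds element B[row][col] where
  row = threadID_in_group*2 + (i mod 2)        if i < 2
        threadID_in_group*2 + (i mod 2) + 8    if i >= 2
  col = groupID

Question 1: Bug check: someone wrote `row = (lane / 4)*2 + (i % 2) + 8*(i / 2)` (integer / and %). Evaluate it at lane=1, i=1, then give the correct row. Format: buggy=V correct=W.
`(lane / 4)*2 + (i % 2) + 8*(i / 2)`[1,1]=>1
L=1=>grp=1>>2=0, tig=1&3=1
[1]=>row 1·2+1+0=3  col grp=0
row: 1 vs 3

buggy=1 correct=3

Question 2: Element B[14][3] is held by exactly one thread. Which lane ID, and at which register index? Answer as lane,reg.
c=3→G=3  r=14→rhi=1,T=3,p=0
L=3*4+3=15  i=1*2+0=2

15,2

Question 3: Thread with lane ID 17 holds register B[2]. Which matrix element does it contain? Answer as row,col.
10,4

lane 17: grp=4 (17/4), tig=1 (17%4)
i=2: r=1*2+0+8=10, c=grp=4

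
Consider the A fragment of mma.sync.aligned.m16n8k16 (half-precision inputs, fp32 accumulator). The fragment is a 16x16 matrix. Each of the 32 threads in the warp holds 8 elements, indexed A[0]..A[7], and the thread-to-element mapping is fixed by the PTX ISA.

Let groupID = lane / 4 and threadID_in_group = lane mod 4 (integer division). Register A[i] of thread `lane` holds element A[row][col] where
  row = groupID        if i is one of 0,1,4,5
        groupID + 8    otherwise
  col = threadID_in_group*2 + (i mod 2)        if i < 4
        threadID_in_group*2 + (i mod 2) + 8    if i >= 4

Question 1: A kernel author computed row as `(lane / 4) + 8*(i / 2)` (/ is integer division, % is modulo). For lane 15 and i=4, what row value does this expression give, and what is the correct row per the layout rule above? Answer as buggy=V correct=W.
`(lane / 4) + 8*(i / 2)`[15,4]->19
lane 15->15/4=3, 15 mod 4=3
i=4  r:3+0->3  c:2·3+0+8->14
row: 19 vs 3

buggy=19 correct=3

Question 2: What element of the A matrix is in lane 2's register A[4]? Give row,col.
0,12

2: g=0,t=2
[4] (0+0,2*2+0+8) = (0,12)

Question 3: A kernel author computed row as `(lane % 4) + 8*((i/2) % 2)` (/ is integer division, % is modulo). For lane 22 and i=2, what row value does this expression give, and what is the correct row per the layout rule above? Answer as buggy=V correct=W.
buggy=10 correct=13

`(lane % 4) + 8*((i/2) % 2)`[22,2]->10
lane 22: gid=5 (22/4), tid=2 (22%4)
i=2: r=5+8=13, c=2*2+0+0=4
row: 10 vs 13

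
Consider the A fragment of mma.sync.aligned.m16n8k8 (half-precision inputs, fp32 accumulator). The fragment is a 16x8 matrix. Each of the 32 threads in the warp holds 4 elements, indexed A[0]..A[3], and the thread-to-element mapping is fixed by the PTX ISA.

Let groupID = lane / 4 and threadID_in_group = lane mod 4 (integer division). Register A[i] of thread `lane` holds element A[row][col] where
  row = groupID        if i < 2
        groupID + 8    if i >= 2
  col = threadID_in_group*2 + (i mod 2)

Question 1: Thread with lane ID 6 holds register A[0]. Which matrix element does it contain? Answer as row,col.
1,4

lane 6: g=1 (6/4), t=2 (6%4)
i=0: r=1+0=1, c=2*2+0=4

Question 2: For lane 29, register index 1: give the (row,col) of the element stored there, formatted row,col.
7,3

lane 29: g=7 (29/4), t=1 (29%4)
i=1: r=7+0=7, c=1*2+1=3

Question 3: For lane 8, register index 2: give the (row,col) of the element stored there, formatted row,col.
10,0

8: g=2,t=0
[2] (2+8,0*2+0) = (10,0)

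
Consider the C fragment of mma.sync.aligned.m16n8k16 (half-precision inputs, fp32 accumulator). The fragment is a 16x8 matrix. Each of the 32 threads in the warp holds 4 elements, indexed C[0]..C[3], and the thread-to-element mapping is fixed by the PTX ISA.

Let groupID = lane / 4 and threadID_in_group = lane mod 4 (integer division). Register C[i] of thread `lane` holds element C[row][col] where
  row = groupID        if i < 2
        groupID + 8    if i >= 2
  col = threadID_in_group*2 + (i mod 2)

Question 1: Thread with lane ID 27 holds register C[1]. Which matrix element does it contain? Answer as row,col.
lane 27->27/4=6, 27 mod 4=3
i=1  r:6+0->6  c:2·3+1->7

6,7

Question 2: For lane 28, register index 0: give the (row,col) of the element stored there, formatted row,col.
7,0

lane 28=>28/4=7, 28 mod 4=0
i=0  r:7+0=>7  c:2·0+0=>0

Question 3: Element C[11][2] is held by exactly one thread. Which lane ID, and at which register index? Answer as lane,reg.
r=11->g=3,rb=1  c=2->t=1,b0=0
L=3*4+1=13  i=1*2+0=2

13,2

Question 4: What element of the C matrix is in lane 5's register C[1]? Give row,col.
1,3

L=5->gid=5>>2=1, tid=5&3=1
[1]->row 1+0=1  col 1·2+1=3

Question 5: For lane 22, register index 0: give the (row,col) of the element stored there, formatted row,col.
5,4

lane 22: grp=5 (22/4), tig=2 (22%4)
i=0: r=5+0=5, c=2*2+0=4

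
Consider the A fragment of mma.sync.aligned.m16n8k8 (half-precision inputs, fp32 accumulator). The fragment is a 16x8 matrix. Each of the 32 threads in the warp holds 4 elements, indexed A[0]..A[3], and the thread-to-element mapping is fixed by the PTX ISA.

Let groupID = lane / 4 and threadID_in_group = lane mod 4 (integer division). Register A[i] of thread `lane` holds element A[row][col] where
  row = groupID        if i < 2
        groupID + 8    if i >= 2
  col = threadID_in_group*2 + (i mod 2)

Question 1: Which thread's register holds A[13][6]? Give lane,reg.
23,2

r=13→G=5,rhi=1  c=6→T=3,p=0
L=5*4+3=23  i=1*2+0=2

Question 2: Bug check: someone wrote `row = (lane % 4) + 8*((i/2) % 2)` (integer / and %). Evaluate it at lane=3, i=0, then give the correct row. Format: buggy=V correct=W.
`(lane % 4) + 8*((i/2) % 2)`[3,0]->3
lane 3->3/4=0, 3 mod 4=3
i=0  r:0+0->0  c:2·3+0->6
row: 3 vs 0

buggy=3 correct=0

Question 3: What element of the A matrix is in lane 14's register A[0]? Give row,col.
3,4

lane 14: gid=3 (14/4), tid=2 (14%4)
i=0: r=3+0=3, c=2*2+0=4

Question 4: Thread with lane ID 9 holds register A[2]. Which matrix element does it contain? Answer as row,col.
10,2

L=9->gid=9>>2=2, tid=9&3=1
[2]->row 2+8=10  col 1·2+0=2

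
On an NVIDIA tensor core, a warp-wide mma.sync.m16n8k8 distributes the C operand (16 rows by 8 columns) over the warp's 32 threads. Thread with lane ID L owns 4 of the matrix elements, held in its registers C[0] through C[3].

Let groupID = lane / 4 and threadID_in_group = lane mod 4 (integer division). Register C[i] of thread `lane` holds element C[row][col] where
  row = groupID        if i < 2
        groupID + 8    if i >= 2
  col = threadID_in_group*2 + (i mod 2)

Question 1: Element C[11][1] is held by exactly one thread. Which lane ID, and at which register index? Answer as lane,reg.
12,3

r:11=>grp=3,rB=1  c:1=>tig=0,lo=1
L=3*4+0=12  i=1*2+1=3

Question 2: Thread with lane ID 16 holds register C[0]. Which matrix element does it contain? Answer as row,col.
4,0

lane 16->16/4=4, 16 mod 4=0
i=0  r:4+0->4  c:2·0+0->0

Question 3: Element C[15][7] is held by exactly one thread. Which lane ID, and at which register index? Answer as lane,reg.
31,3

r: 15->gid=7,r8=1  c: 7->tid=3,i&1=1
L=7*4+3=31  i=1*2+1=3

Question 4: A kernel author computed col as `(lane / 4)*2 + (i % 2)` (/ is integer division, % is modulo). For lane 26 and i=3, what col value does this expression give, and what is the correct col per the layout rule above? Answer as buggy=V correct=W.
`(lane / 4)*2 + (i % 2)`[26,3]->13
lane 26->26/4=6, 26 mod 4=2
i=3  r:6+8->14  c:2·2+1->5
col: 13 vs 5

buggy=13 correct=5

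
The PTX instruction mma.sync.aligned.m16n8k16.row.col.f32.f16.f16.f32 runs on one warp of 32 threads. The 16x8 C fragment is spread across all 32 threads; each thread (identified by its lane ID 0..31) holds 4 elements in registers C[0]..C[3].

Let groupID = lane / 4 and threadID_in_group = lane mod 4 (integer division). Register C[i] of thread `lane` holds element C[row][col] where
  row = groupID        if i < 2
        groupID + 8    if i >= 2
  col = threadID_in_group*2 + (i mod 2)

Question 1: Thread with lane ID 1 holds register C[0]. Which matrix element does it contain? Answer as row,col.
lane 1->1/4=0, 1 mod 4=1
i=0  r:0+0->0  c:2·1+0->2

0,2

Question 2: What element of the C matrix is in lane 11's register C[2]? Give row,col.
L=11⇒gr=11>>2=2, th=11&3=3
[2]⇒row 2+8=10  col 3·2+0=6

10,6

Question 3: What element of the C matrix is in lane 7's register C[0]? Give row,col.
1,6

7: grp=1,tig=3
[0] (1+0,3*2+0) = (1,6)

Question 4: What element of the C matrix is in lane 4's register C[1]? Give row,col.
1,1

4: gid=1,tid=0
[1] (1+0,0*2+1) = (1,1)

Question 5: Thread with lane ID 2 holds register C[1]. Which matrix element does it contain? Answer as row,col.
0,5

L=2→G=2>>2=0, T=2&3=2
[1]→row 0+0=0  col 2·2+1=5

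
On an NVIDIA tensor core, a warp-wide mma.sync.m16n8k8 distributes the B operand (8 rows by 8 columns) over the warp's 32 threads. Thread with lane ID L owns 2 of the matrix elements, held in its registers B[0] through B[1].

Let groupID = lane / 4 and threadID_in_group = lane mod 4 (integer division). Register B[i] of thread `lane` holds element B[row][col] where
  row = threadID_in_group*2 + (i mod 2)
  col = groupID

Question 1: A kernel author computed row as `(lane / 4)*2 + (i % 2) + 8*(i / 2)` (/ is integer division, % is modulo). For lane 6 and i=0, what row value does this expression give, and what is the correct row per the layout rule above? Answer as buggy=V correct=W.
`(lane / 4)*2 + (i % 2) + 8*(i / 2)`[6,0]->2
6: g=1,t=2
[0] (2*2+0,1) = (4,1)
row: 2 vs 4

buggy=2 correct=4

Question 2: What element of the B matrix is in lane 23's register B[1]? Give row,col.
L=23⇒gr=23>>2=5, th=23&3=3
[1]⇒row 3·2+1=7  col gr=5

7,5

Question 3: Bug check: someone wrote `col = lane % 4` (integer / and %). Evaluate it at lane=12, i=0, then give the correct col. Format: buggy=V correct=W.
`lane % 4`[12,0]->0
L=12->gid=12>>2=3, tid=12&3=0
[0]->row 0·2+0=0  col gid=3
col: 0 vs 3

buggy=0 correct=3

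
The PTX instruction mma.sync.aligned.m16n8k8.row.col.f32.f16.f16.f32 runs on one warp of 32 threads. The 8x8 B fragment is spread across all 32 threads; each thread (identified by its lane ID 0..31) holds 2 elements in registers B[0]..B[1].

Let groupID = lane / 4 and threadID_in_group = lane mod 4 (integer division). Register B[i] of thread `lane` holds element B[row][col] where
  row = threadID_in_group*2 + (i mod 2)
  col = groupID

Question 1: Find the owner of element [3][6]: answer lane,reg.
25,1

c=6⇒gr=6  r=3⇒th=1,odd=1
L=6*4+1=25  i=1=1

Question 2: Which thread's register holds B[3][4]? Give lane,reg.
17,1

c=4→G=4  r=3→T=1,p=1
L=4*4+1=17  i=1=1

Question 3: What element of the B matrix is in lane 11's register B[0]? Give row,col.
6,2

lane 11: g=2 (11/4), t=3 (11%4)
i=0: r=3*2+0=6, c=g=2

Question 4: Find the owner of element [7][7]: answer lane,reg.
c=7→G=7  r=7→T=3,p=1
L=7*4+3=31  i=1=1

31,1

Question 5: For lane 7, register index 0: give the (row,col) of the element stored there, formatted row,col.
L=7->gid=7>>2=1, tid=7&3=3
[0]->row 3·2+0=6  col gid=1

6,1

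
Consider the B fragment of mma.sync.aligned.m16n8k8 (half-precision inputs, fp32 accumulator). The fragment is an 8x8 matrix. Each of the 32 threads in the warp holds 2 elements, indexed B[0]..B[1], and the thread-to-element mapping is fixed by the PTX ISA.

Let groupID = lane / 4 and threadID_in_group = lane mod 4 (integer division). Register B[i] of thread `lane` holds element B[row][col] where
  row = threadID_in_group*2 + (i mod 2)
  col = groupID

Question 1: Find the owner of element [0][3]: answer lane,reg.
12,0

c=3⇒gr=3  r=0⇒th=0,odd=0
L=3*4+0=12  i=0=0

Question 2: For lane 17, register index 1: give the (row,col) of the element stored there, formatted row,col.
lane 17⇒17/4=4, 17 mod 4=1
i=1  r:2·1+1⇒3  c:4

3,4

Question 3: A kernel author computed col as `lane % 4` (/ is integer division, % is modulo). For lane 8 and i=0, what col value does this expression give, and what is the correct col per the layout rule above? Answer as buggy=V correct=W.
buggy=0 correct=2

`lane % 4`[8,0]⇒0
lane 8⇒8/4=2, 8 mod 4=0
i=0  r:2·0+0⇒0  c:2
col: 0 vs 2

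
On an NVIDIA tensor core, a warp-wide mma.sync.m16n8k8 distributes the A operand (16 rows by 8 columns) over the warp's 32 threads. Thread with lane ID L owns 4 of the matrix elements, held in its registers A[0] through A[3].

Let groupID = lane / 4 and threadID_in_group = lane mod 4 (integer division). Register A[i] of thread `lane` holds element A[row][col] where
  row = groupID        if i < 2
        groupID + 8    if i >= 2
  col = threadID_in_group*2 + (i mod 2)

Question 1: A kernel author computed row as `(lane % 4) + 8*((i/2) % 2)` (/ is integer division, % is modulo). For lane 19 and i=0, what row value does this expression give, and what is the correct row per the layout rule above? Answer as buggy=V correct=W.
buggy=3 correct=4

`(lane % 4) + 8*((i/2) % 2)`[19,0]→3
lane 19→19/4=4, 19 mod 4=3
i=0  r:4+0→4  c:2·3+0→6
row: 3 vs 4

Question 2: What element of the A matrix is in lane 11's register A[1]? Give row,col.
2,7

lane 11=>11/4=2, 11 mod 4=3
i=1  r:2+0=>2  c:2·3+1=>7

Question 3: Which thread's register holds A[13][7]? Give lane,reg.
23,3

r=13→G=5,rhi=1  c=7→T=3,p=1
L=5*4+3=23  i=1*2+1=3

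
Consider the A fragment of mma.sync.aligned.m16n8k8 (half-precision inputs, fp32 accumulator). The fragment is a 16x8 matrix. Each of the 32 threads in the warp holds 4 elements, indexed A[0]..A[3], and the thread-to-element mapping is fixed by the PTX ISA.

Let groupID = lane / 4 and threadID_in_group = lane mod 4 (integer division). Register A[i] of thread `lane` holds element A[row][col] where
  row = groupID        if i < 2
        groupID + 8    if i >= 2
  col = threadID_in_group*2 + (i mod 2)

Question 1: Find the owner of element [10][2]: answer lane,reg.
9,2

r=10⇒gr=2,Rb=1  c=2⇒th=1,odd=0
L=2*4+1=9  i=1*2+0=2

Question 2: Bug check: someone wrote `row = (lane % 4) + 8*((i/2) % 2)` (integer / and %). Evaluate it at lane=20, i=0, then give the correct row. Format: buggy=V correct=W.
`(lane % 4) + 8*((i/2) % 2)`[20,0]->0
lane 20: g=5 (20/4), t=0 (20%4)
i=0: r=5+0=5, c=0*2+0=0
row: 0 vs 5

buggy=0 correct=5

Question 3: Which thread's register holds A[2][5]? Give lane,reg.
r=2→G=2,rhi=0  c=5→T=2,p=1
L=2*4+2=10  i=0*2+1=1

10,1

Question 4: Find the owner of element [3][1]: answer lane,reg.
12,1

r:3=>grp=3,rB=0  c:1=>tig=0,lo=1
L=3*4+0=12  i=0*2+1=1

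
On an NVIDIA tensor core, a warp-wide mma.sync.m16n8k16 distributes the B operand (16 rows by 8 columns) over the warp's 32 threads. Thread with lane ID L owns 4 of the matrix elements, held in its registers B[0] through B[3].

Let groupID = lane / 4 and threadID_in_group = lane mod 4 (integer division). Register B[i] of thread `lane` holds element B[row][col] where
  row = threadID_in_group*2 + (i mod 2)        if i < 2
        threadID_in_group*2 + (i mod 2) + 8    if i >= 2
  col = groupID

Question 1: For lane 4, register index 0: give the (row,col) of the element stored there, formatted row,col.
0,1

lane 4: grp=1 (4/4), tig=0 (4%4)
i=0: r=0*2+0+0=0, c=grp=1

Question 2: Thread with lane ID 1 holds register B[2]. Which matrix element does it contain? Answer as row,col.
10,0

1: grp=0,tig=1
[2] (1*2+0+8,0) = (10,0)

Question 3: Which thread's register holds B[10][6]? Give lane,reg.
25,2

c=6⇒gr=6  r=10⇒Rb=1,th=1,odd=0
L=6*4+1=25  i=1*2+0=2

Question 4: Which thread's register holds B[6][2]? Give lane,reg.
11,0

c:2=>grp=2  r:6=>rB=0,tig=3,lo=0
L=2*4+3=11  i=0*2+0=0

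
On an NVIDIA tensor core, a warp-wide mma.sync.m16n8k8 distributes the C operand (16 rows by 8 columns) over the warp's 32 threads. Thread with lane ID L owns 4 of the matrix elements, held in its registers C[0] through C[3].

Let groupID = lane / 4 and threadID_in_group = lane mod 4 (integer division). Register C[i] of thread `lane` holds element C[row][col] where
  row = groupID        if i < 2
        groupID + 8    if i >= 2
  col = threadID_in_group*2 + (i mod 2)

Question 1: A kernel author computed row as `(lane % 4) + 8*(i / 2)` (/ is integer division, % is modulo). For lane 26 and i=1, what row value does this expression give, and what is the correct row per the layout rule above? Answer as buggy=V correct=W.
buggy=2 correct=6

`(lane % 4) + 8*(i / 2)`[26,1]⇒2
lane 26⇒26/4=6, 26 mod 4=2
i=1  r:6+0⇒6  c:2·2+1⇒5
row: 2 vs 6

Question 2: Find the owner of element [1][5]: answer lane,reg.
6,1

r: 1->gid=1,r8=0  c: 5->tid=2,i&1=1
L=1*4+2=6  i=0*2+1=1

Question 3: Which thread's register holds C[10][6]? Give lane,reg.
11,2

r: 10->gid=2,r8=1  c: 6->tid=3,i&1=0
L=2*4+3=11  i=1*2+0=2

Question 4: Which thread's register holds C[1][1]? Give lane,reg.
4,1

r=1->g=1,rb=0  c=1->t=0,b0=1
L=1*4+0=4  i=0*2+1=1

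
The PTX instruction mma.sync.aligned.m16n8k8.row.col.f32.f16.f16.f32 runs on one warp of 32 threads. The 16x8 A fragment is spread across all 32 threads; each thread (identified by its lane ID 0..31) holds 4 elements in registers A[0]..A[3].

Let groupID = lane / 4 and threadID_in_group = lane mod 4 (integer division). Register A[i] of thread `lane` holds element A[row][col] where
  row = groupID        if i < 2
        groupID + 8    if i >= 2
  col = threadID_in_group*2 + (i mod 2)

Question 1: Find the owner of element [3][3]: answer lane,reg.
13,1

r=3→G=3,rhi=0  c=3→T=1,p=1
L=3*4+1=13  i=0*2+1=1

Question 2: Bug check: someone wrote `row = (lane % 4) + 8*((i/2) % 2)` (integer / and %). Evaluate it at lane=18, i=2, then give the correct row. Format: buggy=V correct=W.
buggy=10 correct=12

`(lane % 4) + 8*((i/2) % 2)`[18,2]->10
lane 18: gid=4 (18/4), tid=2 (18%4)
i=2: r=4+8=12, c=2*2+0=4
row: 10 vs 12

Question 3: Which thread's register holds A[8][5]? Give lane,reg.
r=8→G=0,rhi=1  c=5→T=2,p=1
L=0*4+2=2  i=1*2+1=3

2,3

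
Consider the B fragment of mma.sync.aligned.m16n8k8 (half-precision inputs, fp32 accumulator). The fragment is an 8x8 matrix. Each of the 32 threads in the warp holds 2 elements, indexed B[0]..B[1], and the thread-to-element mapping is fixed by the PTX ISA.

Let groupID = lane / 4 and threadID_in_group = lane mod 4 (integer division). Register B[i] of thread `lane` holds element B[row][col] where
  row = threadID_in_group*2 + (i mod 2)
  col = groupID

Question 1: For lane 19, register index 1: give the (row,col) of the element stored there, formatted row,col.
7,4

lane 19: grp=4 (19/4), tig=3 (19%4)
i=1: r=3*2+1=7, c=grp=4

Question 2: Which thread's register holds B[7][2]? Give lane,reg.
11,1

c:2=>grp=2  r:7=>tig=3,lo=1
L=2*4+3=11  i=1=1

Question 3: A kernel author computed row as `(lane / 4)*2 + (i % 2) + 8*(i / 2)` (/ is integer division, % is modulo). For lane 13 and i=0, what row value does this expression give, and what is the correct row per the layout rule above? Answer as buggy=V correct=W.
buggy=6 correct=2

`(lane / 4)*2 + (i % 2) + 8*(i / 2)`[13,0]->6
13: g=3,t=1
[0] (1*2+0,3) = (2,3)
row: 6 vs 2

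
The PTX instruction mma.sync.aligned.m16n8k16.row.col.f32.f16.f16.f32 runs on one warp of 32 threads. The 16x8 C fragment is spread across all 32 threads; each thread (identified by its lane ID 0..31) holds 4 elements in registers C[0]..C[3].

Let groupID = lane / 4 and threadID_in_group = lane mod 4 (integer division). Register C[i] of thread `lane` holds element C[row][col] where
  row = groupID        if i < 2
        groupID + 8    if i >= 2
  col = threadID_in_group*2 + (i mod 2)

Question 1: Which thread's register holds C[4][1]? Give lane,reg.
r=4->g=4,rb=0  c=1->t=0,b0=1
L=4*4+0=16  i=0*2+1=1

16,1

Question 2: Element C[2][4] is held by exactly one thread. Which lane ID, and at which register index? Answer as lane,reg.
10,0

r: 2->gid=2,r8=0  c: 4->tid=2,i&1=0
L=2*4+2=10  i=0*2+0=0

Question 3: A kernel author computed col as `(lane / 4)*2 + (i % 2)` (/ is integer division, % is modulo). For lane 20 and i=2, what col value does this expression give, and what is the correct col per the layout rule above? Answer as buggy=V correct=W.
buggy=10 correct=0

`(lane / 4)*2 + (i % 2)`[20,2]->10
lane 20: gid=5 (20/4), tid=0 (20%4)
i=2: r=5+8=13, c=0*2+0=0
col: 10 vs 0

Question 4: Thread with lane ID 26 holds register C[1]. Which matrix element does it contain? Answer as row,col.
lane 26: gr=6 (26/4), th=2 (26%4)
i=1: r=6+0=6, c=2*2+1=5

6,5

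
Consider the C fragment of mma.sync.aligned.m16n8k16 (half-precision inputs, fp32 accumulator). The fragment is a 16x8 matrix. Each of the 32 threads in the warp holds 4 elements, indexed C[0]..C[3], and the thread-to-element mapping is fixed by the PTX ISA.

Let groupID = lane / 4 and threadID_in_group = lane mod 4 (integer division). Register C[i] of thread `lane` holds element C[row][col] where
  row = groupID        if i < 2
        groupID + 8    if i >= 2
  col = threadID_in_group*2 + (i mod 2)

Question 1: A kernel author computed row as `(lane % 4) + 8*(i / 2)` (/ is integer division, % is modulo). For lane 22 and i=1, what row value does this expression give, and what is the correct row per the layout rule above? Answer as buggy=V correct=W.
`(lane % 4) + 8*(i / 2)`[22,1]→2
lane 22: G=5 (22/4), T=2 (22%4)
i=1: r=5+0=5, c=2*2+1=5
row: 2 vs 5

buggy=2 correct=5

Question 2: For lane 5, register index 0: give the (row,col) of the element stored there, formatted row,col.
L=5->gid=5>>2=1, tid=5&3=1
[0]->row 1+0=1  col 1·2+0=2

1,2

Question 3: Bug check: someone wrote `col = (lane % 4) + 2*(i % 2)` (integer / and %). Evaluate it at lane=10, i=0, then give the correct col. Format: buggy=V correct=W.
buggy=2 correct=4

`(lane % 4) + 2*(i % 2)`[10,0]->2
lane 10: g=2 (10/4), t=2 (10%4)
i=0: r=2+0=2, c=2*2+0=4
col: 2 vs 4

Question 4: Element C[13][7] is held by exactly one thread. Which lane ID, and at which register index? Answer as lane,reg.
r=13⇒gr=5,Rb=1  c=7⇒th=3,odd=1
L=5*4+3=23  i=1*2+1=3

23,3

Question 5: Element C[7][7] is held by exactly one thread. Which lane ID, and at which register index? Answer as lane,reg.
31,1

r=7→G=7,rhi=0  c=7→T=3,p=1
L=7*4+3=31  i=0*2+1=1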